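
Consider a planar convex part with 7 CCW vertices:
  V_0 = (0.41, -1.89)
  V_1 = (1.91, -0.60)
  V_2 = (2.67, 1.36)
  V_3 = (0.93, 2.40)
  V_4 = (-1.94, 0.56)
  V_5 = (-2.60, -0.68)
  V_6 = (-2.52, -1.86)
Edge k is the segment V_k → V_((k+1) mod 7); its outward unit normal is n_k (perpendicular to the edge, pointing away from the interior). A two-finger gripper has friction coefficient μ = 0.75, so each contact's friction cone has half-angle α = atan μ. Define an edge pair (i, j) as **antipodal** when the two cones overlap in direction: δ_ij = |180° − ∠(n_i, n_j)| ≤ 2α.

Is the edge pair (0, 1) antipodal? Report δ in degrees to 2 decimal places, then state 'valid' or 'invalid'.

α = atan 0.75 = 36.87°;  2α = 73.74°
edge 0: e_0 = (+1.50, +1.29);  n_0 = (+0.6520, -0.7582)
edge 1: e_1 = (+0.76, +1.96);  n_1 = (+0.9324, -0.3615)
∠(n_0, n_1) = 28.11°
δ = |180° − 28.11°| = 151.89°
151.89° > 2α = 73.74°  →  invalid

δ = 151.89°, invalid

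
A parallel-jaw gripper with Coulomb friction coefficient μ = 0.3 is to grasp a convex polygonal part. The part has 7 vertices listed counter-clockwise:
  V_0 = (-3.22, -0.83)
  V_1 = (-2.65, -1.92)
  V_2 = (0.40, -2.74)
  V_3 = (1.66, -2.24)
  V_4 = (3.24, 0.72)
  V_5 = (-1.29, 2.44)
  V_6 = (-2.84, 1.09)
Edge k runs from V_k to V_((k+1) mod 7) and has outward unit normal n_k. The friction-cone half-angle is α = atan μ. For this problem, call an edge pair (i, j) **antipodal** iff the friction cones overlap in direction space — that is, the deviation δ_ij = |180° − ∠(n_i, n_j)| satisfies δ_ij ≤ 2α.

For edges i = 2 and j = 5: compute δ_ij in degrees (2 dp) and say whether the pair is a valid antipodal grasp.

δ = 19.41°, valid

α = atan 0.3 = 16.70°;  2α = 33.40°
edge 2: e_2 = (+1.26, +0.50);  n_2 = (+0.3688, -0.9295)
edge 5: e_5 = (-1.55, -1.35);  n_5 = (-0.6568, +0.7541)
∠(n_2, n_5) = 160.59°
δ = |180° − 160.59°| = 19.41°
19.41° ≤ 2α = 33.40°  →  valid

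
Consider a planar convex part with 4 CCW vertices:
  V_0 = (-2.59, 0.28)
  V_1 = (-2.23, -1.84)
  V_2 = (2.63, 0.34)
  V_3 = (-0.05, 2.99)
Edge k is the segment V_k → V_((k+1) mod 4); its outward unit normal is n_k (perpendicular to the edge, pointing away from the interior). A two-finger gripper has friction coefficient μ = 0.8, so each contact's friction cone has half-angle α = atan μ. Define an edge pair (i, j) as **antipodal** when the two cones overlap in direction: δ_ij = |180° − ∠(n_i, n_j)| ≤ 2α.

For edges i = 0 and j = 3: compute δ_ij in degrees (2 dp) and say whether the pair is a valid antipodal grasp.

δ = 127.22°, invalid

α = atan 0.8 = 38.66°;  2α = 77.32°
edge 0: e_0 = (+0.36, -2.12);  n_0 = (-0.9859, -0.1674)
edge 3: e_3 = (-2.54, -2.71);  n_3 = (-0.7296, +0.6839)
∠(n_0, n_3) = 52.78°
δ = |180° − 52.78°| = 127.22°
127.22° > 2α = 77.32°  →  invalid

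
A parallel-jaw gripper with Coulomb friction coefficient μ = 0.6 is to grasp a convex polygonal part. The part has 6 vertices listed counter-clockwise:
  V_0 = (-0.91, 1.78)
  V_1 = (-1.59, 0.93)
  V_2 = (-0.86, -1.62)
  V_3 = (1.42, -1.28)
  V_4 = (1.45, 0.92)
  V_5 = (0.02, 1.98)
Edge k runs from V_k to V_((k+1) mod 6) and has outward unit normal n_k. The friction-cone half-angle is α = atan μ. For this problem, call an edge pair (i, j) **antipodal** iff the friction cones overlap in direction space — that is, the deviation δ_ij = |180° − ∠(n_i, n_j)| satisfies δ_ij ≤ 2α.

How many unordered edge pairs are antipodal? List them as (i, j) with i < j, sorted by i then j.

count = 6; pairs: (0,2), (0,3), (1,3), (1,4), (2,4), (2,5)

α = atan 0.6 = 30.96°;  2α = 61.93°
n_0 = (-0.7809, +0.6247)
n_1 = (-0.9614, -0.2752)
n_2 = (+0.1475, -0.9891)
n_3 = (+0.9999, -0.0136)
n_4 = (+0.5955, +0.8034)
n_5 = (-0.2102, +0.9776)
  (0,1): δ = 125.37°  ·
  (0,2): δ = 42.86°  ✓
  (0,3): δ = 37.88°  ✓
  (0,4): δ = 92.11°  ·
  (0,5): δ = 140.80°  ·
  (1,2): δ = 97.49°  ·
  (1,3): δ = 16.76°  ✓
  (1,4): δ = 37.48°  ✓
  (1,5): δ = 86.16°  ·
  (2,3): δ = 99.26°  ·
  (2,4): δ = 45.03°  ✓
  (2,5): δ = 3.66°  ✓
  (3,4): δ = 125.77°  ·
  (3,5): δ = 77.08°  ·
  (4,5): δ = 131.32°  ·
antipodal pairs: 6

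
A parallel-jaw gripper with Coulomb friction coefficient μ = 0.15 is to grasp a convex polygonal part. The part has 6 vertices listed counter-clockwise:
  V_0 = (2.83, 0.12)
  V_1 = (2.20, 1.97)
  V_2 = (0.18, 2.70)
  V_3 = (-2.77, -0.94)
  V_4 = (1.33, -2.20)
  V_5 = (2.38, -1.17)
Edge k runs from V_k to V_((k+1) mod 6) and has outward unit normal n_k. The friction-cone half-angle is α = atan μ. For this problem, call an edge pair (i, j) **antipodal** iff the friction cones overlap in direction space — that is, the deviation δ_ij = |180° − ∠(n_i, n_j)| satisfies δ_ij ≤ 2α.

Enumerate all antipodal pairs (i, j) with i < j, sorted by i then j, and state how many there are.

α = atan 0.15 = 8.53°;  2α = 17.06°
n_0 = (+0.9466, +0.3224)
n_1 = (+0.3399, +0.9405)
n_2 = (-0.7769, +0.6296)
n_3 = (-0.2938, -0.9559)
n_4 = (+0.7003, -0.7139)
n_5 = (+0.9442, -0.3294)
  (0,1): δ = 128.67°  ·
  (0,2): δ = 57.83°  ·
  (0,3): δ = 54.11°  ·
  (0,4): δ = 115.64°  ·
  (0,5): δ = 141.96°  ·
  (1,2): δ = 109.15°  ·
  (1,3): δ = 2.79°  ✓
  (1,4): δ = 64.32°  ·
  (1,5): δ = 90.64°  ·
  (2,3): δ = 68.06°  ·
  (2,4): δ = 6.53°  ✓
  (2,5): δ = 19.79°  ·
  (3,4): δ = 118.47°  ·
  (3,5): δ = 92.15°  ·
  (4,5): δ = 153.68°  ·
antipodal pairs: 2

count = 2; pairs: (1,3), (2,4)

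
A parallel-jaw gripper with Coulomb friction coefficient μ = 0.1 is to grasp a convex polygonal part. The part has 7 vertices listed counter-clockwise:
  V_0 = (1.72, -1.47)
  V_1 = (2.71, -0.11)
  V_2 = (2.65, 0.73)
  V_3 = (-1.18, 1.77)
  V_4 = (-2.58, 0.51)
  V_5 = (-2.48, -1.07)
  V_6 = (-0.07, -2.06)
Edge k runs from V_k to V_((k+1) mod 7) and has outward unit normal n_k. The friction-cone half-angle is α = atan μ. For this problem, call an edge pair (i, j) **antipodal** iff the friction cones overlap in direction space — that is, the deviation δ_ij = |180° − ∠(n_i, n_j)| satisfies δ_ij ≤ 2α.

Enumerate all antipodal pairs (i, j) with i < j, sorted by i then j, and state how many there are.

α = atan 0.1 = 5.71°;  2α = 11.42°
n_0 = (+0.8085, -0.5885)
n_1 = (+0.9975, +0.0712)
n_2 = (+0.2621, +0.9651)
n_3 = (-0.6690, +0.7433)
n_4 = (-0.9980, -0.0632)
n_5 = (-0.3800, -0.9250)
n_6 = (+0.3130, -0.9497)
  (0,1): δ = 139.86°  ·
  (0,2): δ = 69.14°  ·
  (0,3): δ = 11.96°  ·
  (0,4): δ = 39.67°  ·
  (0,5): δ = 103.72°  ·
  (0,6): δ = 144.30°  ·
  (1,2): δ = 109.28°  ·
  (1,3): δ = 52.10°  ·
  (1,4): δ = 0.46°  ✓
  (1,5): δ = 63.58°  ·
  (1,6): δ = 104.16°  ·
  (2,3): δ = 122.82°  ·
  (2,4): δ = 71.19°  ·
  (2,5): δ = 7.14°  ✓
  (2,6): δ = 33.43°  ·
  (3,4): δ = 128.37°  ·
  (3,5): δ = 64.32°  ·
  (3,6): δ = 23.74°  ·
  (4,5): δ = 115.95°  ·
  (4,6): δ = 75.38°  ·
  (5,6): δ = 139.43°  ·
antipodal pairs: 2

count = 2; pairs: (1,4), (2,5)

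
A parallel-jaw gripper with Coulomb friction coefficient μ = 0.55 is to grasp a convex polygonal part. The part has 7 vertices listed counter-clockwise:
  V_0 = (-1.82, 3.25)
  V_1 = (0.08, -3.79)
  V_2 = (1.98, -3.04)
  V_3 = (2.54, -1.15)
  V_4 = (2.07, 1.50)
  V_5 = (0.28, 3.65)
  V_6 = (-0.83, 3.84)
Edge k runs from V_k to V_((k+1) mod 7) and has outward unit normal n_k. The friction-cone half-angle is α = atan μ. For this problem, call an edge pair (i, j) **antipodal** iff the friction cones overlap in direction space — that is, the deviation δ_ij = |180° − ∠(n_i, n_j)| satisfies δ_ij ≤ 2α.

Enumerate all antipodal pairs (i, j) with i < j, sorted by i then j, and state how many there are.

α = atan 0.55 = 28.81°;  2α = 57.62°
n_0 = (-0.9655, -0.2606)
n_1 = (+0.3672, -0.9302)
n_2 = (+0.9588, -0.2841)
n_3 = (+0.9846, +0.1746)
n_4 = (+0.7685, +0.6398)
n_5 = (+0.1687, +0.9857)
n_6 = (-0.5119, +0.8590)
  (0,1): δ = 83.56°  ·
  (0,2): δ = 31.61°  ✓
  (0,3): δ = 5.05°  ✓
  (0,4): δ = 24.68°  ✓
  (0,5): δ = 65.18°  ·
  (0,6): δ = 105.69°  ·
  (1,2): δ = 128.05°  ·
  (1,3): δ = 101.48°  ·
  (1,4): δ = 71.76°  ·
  (1,5): δ = 31.25°  ✓
  (1,6): δ = 9.25°  ✓
  (2,3): δ = 153.44°  ·
  (2,4): δ = 123.72°  ·
  (2,5): δ = 83.21°  ·
  (2,6): δ = 42.70°  ✓
  (3,4): δ = 150.28°  ·
  (3,5): δ = 109.77°  ·
  (3,6): δ = 69.26°  ·
  (4,5): δ = 139.49°  ·
  (4,6): δ = 98.99°  ·
  (5,6): δ = 139.49°  ·
antipodal pairs: 6

count = 6; pairs: (0,2), (0,3), (0,4), (1,5), (1,6), (2,6)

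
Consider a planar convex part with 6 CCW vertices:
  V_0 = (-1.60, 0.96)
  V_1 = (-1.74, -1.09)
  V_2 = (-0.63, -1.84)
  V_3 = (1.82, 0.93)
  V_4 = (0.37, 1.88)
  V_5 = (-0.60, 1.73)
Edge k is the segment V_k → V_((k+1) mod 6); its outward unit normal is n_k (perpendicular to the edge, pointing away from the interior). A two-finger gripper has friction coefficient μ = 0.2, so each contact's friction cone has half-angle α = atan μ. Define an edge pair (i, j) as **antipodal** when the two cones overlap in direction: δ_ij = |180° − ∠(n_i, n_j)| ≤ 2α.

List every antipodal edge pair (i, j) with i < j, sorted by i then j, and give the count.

α = atan 0.2 = 11.31°;  2α = 22.62°
n_0 = (-0.9977, +0.0681)
n_1 = (-0.5599, -0.8286)
n_2 = (+0.7490, -0.6625)
n_3 = (+0.5480, +0.8365)
n_4 = (-0.1528, +0.9883)
n_5 = (-0.6101, +0.7923)
  (0,1): δ = 120.14°  ·
  (0,2): δ = 37.59°  ·
  (0,3): δ = 60.68°  ·
  (0,4): δ = 102.70°  ·
  (0,5): δ = 131.50°  ·
  (1,2): δ = 97.45°  ·
  (1,3): δ = 0.81°  ✓
  (1,4): δ = 42.84°  ·
  (1,5): δ = 71.64°  ·
  (2,3): δ = 81.74°  ·
  (2,4): δ = 39.72°  ·
  (2,5): δ = 10.91°  ✓
  (3,4): δ = 137.98°  ·
  (3,5): δ = 109.17°  ·
  (4,5): δ = 151.19°  ·
antipodal pairs: 2

count = 2; pairs: (1,3), (2,5)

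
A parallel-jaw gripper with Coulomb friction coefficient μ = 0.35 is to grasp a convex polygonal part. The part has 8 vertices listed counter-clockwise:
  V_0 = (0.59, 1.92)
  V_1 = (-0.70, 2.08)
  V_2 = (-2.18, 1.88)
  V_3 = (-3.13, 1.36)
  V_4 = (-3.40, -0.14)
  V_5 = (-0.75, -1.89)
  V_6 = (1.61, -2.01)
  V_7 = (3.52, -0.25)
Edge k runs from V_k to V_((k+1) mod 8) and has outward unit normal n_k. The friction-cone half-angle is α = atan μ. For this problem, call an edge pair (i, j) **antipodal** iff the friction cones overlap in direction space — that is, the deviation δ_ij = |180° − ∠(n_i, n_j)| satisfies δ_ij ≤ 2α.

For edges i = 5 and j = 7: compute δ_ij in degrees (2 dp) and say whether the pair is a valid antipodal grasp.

α = atan 0.35 = 19.29°;  2α = 38.58°
edge 5: e_5 = (+2.36, -0.12);  n_5 = (-0.0508, -0.9987)
edge 7: e_7 = (-2.93, +2.17);  n_7 = (+0.5952, +0.8036)
∠(n_5, n_7) = 146.39°
δ = |180° − 146.39°| = 33.61°
33.61° ≤ 2α = 38.58°  →  valid

δ = 33.61°, valid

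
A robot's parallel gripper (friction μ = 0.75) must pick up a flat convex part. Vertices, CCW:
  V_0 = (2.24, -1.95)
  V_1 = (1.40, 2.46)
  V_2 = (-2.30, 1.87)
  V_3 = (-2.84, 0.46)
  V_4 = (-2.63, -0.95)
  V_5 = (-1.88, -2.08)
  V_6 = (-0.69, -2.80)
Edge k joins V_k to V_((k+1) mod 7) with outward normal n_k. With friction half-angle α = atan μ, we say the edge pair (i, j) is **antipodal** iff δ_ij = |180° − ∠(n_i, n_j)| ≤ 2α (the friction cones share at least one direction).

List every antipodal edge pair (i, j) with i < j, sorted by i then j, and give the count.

count = 8; pairs: (0,2), (0,3), (0,4), (0,5), (1,4), (1,5), (1,6), (2,6)

α = atan 0.75 = 36.87°;  2α = 73.74°
n_0 = (+0.9823, +0.1871)
n_1 = (-0.1575, +0.9875)
n_2 = (-0.9339, +0.3576)
n_3 = (-0.9891, -0.1473)
n_4 = (-0.8332, -0.5530)
n_5 = (-0.5177, -0.8556)
n_6 = (+0.2786, -0.9604)
  (0,1): δ = 91.72°  ·
  (0,2): δ = 31.74°  ✓
  (0,3): δ = 2.31°  ✓
  (0,4): δ = 22.79°  ✓
  (0,5): δ = 48.04°  ✓
  (0,6): δ = 95.39°  ·
  (1,2): δ = 120.02°  ·
  (1,3): δ = 90.59°  ·
  (1,4): δ = 65.49°  ✓
  (1,5): δ = 40.24°  ✓
  (1,6): δ = 7.12°  ✓
  (2,3): δ = 150.57°  ·
  (2,4): δ = 125.47°  ·
  (2,5): δ = 100.22°  ·
  (2,6): δ = 52.87°  ✓
  (3,4): δ = 154.90°  ·
  (3,5): δ = 129.65°  ·
  (3,6): δ = 82.29°  ·
  (4,5): δ = 154.75°  ·
  (4,6): δ = 107.40°  ·
  (5,6): δ = 132.65°  ·
antipodal pairs: 8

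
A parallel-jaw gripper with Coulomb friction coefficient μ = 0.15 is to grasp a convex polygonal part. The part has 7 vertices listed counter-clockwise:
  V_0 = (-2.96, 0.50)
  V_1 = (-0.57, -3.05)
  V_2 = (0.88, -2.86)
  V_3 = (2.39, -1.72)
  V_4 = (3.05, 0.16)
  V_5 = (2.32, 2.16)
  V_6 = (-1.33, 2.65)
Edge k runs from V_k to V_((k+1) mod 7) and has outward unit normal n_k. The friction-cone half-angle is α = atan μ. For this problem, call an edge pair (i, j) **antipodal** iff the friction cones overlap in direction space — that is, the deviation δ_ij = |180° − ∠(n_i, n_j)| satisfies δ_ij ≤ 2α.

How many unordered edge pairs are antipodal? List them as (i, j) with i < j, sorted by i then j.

α = atan 0.15 = 8.53°;  2α = 17.06°
n_0 = (-0.8295, -0.5585)
n_1 = (+0.1299, -0.9915)
n_2 = (+0.6025, -0.7981)
n_3 = (+0.9435, -0.3312)
n_4 = (+0.9394, +0.3429)
n_5 = (+0.1331, +0.9911)
n_6 = (-0.7969, +0.6041)
  (0,1): δ = 116.48°  ·
  (0,2): δ = 86.90°  ·
  (0,3): δ = 53.29°  ·
  (0,4): δ = 13.90°  ✓
  (0,5): δ = 48.40°  ·
  (0,6): δ = 108.88°  ·
  (1,2): δ = 150.41°  ·
  (1,3): δ = 116.81°  ·
  (1,4): δ = 77.41°  ·
  (1,5): δ = 15.11°  ✓
  (1,6): δ = 45.37°  ·
  (2,3): δ = 146.40°  ·
  (2,4): δ = 107.00°  ·
  (2,5): δ = 44.70°  ·
  (2,6): δ = 15.78°  ✓
  (3,4): δ = 140.60°  ·
  (3,5): δ = 78.30°  ·
  (3,6): δ = 17.82°  ·
  (4,5): δ = 117.70°  ·
  (4,6): δ = 57.22°  ·
  (5,6): δ = 119.52°  ·
antipodal pairs: 3

count = 3; pairs: (0,4), (1,5), (2,6)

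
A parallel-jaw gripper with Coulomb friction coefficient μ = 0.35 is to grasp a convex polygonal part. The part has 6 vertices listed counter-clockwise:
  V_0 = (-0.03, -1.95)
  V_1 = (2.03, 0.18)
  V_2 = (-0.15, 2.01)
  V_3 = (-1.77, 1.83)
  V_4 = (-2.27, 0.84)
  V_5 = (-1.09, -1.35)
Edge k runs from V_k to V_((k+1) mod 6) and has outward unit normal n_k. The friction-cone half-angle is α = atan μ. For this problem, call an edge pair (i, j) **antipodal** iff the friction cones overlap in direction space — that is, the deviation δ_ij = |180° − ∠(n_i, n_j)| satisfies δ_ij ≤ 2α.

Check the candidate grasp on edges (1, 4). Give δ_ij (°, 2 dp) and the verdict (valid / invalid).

δ = 21.67°, valid

α = atan 0.35 = 19.29°;  2α = 38.58°
edge 1: e_1 = (-2.18, +1.83);  n_1 = (+0.6429, +0.7659)
edge 4: e_4 = (+1.18, -2.19);  n_4 = (-0.8803, -0.4743)
∠(n_1, n_4) = 158.33°
δ = |180° − 158.33°| = 21.67°
21.67° ≤ 2α = 38.58°  →  valid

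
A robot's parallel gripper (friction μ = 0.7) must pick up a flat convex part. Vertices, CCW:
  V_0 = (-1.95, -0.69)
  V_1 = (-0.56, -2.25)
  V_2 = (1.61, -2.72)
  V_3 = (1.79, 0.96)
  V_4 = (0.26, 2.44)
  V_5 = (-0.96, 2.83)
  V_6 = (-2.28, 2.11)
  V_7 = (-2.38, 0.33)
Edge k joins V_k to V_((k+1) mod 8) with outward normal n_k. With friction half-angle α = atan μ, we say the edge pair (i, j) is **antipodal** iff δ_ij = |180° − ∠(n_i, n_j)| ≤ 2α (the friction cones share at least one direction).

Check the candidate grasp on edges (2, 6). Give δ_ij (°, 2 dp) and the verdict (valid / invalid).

α = atan 0.7 = 34.99°;  2α = 69.98°
edge 2: e_2 = (+0.18, +3.68);  n_2 = (+0.9988, -0.0489)
edge 6: e_6 = (-0.10, -1.78);  n_6 = (-0.9984, +0.0561)
∠(n_2, n_6) = 179.58°
δ = |180° − 179.58°| = 0.42°
0.42° ≤ 2α = 69.98°  →  valid

δ = 0.42°, valid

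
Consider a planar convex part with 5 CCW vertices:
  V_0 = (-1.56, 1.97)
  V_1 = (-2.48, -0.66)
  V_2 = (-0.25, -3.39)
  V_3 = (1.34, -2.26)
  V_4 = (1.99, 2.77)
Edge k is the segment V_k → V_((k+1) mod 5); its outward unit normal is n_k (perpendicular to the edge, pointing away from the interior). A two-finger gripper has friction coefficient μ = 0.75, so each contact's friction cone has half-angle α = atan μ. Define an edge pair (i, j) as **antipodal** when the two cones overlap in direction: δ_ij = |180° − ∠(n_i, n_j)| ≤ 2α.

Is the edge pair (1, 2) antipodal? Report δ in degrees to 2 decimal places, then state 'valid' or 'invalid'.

α = atan 0.75 = 36.87°;  2α = 73.74°
edge 1: e_1 = (+2.23, -2.73);  n_1 = (-0.7745, -0.6326)
edge 2: e_2 = (+1.59, +1.13);  n_2 = (+0.5793, -0.8151)
∠(n_1, n_2) = 86.16°
δ = |180° − 86.16°| = 93.84°
93.84° > 2α = 73.74°  →  invalid

δ = 93.84°, invalid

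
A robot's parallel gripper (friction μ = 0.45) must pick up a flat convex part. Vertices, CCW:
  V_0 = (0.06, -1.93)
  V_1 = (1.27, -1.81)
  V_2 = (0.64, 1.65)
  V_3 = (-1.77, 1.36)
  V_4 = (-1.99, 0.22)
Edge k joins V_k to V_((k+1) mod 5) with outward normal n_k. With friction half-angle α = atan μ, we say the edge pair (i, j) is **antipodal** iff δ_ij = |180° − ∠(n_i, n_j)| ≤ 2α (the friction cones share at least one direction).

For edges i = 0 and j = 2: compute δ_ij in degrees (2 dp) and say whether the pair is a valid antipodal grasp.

α = atan 0.45 = 24.23°;  2α = 48.46°
edge 0: e_0 = (+1.21, +0.12);  n_0 = (+0.0987, -0.9951)
edge 2: e_2 = (-2.41, -0.29);  n_2 = (-0.1195, +0.9928)
∠(n_0, n_2) = 178.80°
δ = |180° − 178.80°| = 1.20°
1.20° ≤ 2α = 48.46°  →  valid

δ = 1.20°, valid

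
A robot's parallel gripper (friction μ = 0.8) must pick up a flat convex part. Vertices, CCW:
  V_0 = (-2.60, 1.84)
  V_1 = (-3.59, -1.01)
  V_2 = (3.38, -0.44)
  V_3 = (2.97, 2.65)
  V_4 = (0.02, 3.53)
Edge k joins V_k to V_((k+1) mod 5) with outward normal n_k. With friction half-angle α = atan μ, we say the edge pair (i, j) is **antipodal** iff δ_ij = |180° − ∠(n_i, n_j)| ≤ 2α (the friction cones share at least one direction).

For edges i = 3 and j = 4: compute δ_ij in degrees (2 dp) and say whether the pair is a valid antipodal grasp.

δ = 130.57°, invalid

α = atan 0.8 = 38.66°;  2α = 77.32°
edge 3: e_3 = (-2.95, +0.88);  n_3 = (+0.2859, +0.9583)
edge 4: e_4 = (-2.62, -1.69);  n_4 = (-0.5421, +0.8403)
∠(n_3, n_4) = 49.43°
δ = |180° − 49.43°| = 130.57°
130.57° > 2α = 77.32°  →  invalid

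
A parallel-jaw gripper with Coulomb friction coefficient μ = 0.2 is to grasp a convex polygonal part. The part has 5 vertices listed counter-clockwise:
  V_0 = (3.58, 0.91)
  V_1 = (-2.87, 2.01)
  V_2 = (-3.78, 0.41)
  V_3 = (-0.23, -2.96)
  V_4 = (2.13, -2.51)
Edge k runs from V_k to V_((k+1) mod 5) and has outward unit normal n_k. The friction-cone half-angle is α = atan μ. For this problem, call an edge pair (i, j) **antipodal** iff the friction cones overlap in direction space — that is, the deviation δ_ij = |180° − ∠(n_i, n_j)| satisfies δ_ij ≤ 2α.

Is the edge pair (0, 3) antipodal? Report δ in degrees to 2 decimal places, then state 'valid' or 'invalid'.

δ = 20.47°, valid

α = atan 0.2 = 11.31°;  2α = 22.62°
edge 0: e_0 = (-6.45, +1.10);  n_0 = (+0.1681, +0.9858)
edge 3: e_3 = (+2.36, +0.45);  n_3 = (+0.1873, -0.9823)
∠(n_0, n_3) = 159.53°
δ = |180° − 159.53°| = 20.47°
20.47° ≤ 2α = 22.62°  →  valid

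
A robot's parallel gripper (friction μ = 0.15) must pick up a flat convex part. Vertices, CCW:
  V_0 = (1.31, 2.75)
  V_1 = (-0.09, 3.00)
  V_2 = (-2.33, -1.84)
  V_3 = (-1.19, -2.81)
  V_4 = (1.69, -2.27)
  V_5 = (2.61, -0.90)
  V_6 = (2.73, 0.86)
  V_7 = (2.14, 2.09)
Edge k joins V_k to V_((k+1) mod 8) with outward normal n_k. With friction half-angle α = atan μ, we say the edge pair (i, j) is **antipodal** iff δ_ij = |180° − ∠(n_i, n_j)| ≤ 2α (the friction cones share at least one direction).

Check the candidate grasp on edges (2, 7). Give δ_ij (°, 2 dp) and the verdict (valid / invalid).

δ = 1.90°, valid

α = atan 0.15 = 8.53°;  2α = 17.06°
edge 2: e_2 = (+1.14, -0.97);  n_2 = (-0.6480, -0.7616)
edge 7: e_7 = (-0.83, +0.66);  n_7 = (+0.6224, +0.7827)
∠(n_2, n_7) = 178.10°
δ = |180° − 178.10°| = 1.90°
1.90° ≤ 2α = 17.06°  →  valid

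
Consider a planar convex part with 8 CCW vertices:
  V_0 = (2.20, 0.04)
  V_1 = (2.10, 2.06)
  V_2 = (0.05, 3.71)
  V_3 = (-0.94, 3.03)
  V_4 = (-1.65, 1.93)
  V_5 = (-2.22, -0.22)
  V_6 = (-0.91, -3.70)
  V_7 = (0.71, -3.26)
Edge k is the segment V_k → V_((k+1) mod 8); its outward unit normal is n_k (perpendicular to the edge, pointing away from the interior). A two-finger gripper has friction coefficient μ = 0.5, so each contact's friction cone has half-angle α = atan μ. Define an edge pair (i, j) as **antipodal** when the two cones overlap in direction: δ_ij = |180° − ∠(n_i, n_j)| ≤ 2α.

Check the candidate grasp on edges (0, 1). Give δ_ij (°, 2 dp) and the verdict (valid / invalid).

δ = 131.66°, invalid

α = atan 0.5 = 26.57°;  2α = 53.13°
edge 0: e_0 = (-0.10, +2.02);  n_0 = (+0.9988, +0.0494)
edge 1: e_1 = (-2.05, +1.65);  n_1 = (+0.6270, +0.7790)
∠(n_0, n_1) = 48.34°
δ = |180° − 48.34°| = 131.66°
131.66° > 2α = 53.13°  →  invalid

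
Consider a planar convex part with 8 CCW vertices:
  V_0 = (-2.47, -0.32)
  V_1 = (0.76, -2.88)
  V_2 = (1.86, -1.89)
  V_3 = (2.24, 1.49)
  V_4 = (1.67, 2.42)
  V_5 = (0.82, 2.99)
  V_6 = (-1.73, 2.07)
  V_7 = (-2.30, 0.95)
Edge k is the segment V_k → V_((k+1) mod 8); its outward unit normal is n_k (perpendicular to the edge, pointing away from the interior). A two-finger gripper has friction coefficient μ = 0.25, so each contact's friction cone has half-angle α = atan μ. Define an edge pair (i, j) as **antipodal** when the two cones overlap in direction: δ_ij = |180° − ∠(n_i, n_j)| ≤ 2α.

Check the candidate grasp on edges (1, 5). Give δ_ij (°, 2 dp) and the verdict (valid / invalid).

δ = 22.15°, valid

α = atan 0.25 = 14.04°;  2α = 28.07°
edge 1: e_1 = (+1.10, +0.99);  n_1 = (+0.6690, -0.7433)
edge 5: e_5 = (-2.55, -0.92);  n_5 = (-0.3394, +0.9407)
∠(n_1, n_5) = 157.85°
δ = |180° − 157.85°| = 22.15°
22.15° ≤ 2α = 28.07°  →  valid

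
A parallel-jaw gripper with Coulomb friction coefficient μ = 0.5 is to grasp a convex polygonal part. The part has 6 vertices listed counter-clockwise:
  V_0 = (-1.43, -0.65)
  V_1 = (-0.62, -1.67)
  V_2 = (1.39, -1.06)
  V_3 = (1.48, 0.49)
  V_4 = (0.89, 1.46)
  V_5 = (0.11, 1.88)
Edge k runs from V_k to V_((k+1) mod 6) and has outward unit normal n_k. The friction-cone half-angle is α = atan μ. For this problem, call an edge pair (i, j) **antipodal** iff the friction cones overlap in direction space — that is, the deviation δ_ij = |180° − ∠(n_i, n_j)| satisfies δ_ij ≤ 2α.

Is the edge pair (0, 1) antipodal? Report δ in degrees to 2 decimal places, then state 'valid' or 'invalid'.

δ = 111.57°, invalid

α = atan 0.5 = 26.57°;  2α = 53.13°
edge 0: e_0 = (+0.81, -1.02);  n_0 = (-0.7831, -0.6219)
edge 1: e_1 = (+2.01, +0.61);  n_1 = (+0.2904, -0.9569)
∠(n_0, n_1) = 68.43°
δ = |180° − 68.43°| = 111.57°
111.57° > 2α = 53.13°  →  invalid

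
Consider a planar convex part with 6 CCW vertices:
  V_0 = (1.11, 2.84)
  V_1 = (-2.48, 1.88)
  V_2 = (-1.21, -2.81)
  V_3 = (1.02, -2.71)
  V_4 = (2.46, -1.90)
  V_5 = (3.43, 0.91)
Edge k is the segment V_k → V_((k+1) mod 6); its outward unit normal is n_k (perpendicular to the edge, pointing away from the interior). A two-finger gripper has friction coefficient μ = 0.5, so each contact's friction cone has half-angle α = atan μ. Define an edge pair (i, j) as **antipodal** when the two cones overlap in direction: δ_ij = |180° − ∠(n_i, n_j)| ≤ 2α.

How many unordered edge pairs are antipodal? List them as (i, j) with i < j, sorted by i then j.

α = atan 0.5 = 26.57°;  2α = 53.13°
n_0 = (-0.2583, +0.9661)
n_1 = (-0.9652, -0.2614)
n_2 = (+0.0448, -0.9990)
n_3 = (+0.4903, -0.8716)
n_4 = (+0.9453, -0.3263)
n_5 = (+0.6395, +0.7688)
  (0,1): δ = 89.82°  ·
  (0,2): δ = 12.40°  ✓
  (0,3): δ = 14.39°  ✓
  (0,4): δ = 55.98°  ·
  (0,5): δ = 125.27°  ·
  (1,2): δ = 102.58°  ·
  (1,3): δ = 75.79°  ·
  (1,4): δ = 34.20°  ✓
  (1,5): δ = 35.09°  ✓
  (2,3): δ = 153.21°  ·
  (2,4): δ = 111.61°  ·
  (2,5): δ = 42.32°  ✓
  (3,4): δ = 138.40°  ·
  (3,5): δ = 69.11°  ·
  (4,5): δ = 110.71°  ·
antipodal pairs: 5

count = 5; pairs: (0,2), (0,3), (1,4), (1,5), (2,5)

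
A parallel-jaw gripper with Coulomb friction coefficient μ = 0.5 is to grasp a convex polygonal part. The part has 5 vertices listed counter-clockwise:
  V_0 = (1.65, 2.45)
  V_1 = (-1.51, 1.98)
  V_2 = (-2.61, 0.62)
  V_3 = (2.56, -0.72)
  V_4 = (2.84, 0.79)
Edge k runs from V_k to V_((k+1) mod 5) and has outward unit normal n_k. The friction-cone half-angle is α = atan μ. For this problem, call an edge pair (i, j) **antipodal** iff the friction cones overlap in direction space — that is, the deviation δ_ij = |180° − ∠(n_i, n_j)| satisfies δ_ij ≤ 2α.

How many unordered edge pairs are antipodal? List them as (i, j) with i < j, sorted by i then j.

count = 3; pairs: (0,2), (1,3), (2,4)

α = atan 0.5 = 26.57°;  2α = 53.13°
n_0 = (-0.1471, +0.9891)
n_1 = (-0.7775, +0.6289)
n_2 = (-0.2509, -0.9680)
n_3 = (+0.9832, -0.1823)
n_4 = (+0.8127, +0.5826)
  (0,1): δ = 137.43°  ·
  (0,2): δ = 22.99°  ✓
  (0,3): δ = 71.04°  ·
  (0,4): δ = 117.18°  ·
  (1,2): δ = 65.56°  ·
  (1,3): δ = 28.46°  ✓
  (1,4): δ = 74.60°  ·
  (2,3): δ = 85.97°  ·
  (2,4): δ = 39.83°  ✓
  (3,4): δ = 133.86°  ·
antipodal pairs: 3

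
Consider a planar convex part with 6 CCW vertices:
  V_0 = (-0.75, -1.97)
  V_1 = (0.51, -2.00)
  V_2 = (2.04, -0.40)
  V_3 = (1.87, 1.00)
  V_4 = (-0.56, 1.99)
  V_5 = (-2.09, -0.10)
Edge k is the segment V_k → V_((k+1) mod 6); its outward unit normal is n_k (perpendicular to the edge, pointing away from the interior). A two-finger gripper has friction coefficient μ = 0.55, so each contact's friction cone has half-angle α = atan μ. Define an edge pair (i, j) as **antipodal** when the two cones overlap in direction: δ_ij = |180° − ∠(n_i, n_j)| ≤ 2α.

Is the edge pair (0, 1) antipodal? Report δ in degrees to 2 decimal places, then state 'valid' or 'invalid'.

δ = 132.35°, invalid

α = atan 0.55 = 28.81°;  2α = 57.62°
edge 0: e_0 = (+1.26, -0.03);  n_0 = (-0.0238, -0.9997)
edge 1: e_1 = (+1.53, +1.60);  n_1 = (+0.7227, -0.6911)
∠(n_0, n_1) = 47.65°
δ = |180° − 47.65°| = 132.35°
132.35° > 2α = 57.62°  →  invalid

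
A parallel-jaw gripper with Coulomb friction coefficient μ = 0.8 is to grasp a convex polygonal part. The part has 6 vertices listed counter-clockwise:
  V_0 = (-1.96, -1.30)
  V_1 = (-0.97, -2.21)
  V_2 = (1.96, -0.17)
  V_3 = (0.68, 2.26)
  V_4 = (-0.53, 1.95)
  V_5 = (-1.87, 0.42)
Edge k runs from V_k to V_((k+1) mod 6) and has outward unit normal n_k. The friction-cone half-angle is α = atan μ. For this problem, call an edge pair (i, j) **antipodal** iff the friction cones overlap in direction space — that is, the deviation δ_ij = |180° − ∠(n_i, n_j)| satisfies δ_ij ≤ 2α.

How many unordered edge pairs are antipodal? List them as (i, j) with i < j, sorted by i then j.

α = atan 0.8 = 38.66°;  2α = 77.32°
n_0 = (-0.6767, -0.7362)
n_1 = (+0.5714, -0.8207)
n_2 = (+0.8848, +0.4660)
n_3 = (-0.2482, +0.9687)
n_4 = (-0.7523, +0.6589)
n_5 = (-0.9986, +0.0523)
  (0,1): δ = 102.56°  ·
  (0,2): δ = 19.63°  ✓
  (0,3): δ = 56.96°  ✓
  (0,4): δ = 91.38°  ·
  (0,5): δ = 129.59°  ·
  (1,2): δ = 97.07°  ·
  (1,3): δ = 20.48°  ✓
  (1,4): δ = 13.94°  ✓
  (1,5): δ = 52.16°  ✓
  (2,3): δ = 103.41°  ·
  (2,4): δ = 68.99°  ✓
  (2,5): δ = 30.77°  ✓
  (3,4): δ = 145.58°  ·
  (3,5): δ = 107.37°  ·
  (4,5): δ = 141.78°  ·
antipodal pairs: 7

count = 7; pairs: (0,2), (0,3), (1,3), (1,4), (1,5), (2,4), (2,5)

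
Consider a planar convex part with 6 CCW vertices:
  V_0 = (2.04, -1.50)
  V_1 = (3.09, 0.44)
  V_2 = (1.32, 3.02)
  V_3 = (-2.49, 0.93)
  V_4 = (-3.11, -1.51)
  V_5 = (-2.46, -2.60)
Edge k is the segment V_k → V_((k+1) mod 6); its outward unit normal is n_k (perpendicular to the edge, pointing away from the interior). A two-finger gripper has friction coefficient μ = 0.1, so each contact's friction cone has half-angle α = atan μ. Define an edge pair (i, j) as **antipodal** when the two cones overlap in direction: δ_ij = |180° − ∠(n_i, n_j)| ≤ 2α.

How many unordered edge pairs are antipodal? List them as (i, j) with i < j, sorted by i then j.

count = 1; pairs: (1,4)

α = atan 0.1 = 5.71°;  2α = 11.42°
n_0 = (+0.8795, -0.4760)
n_1 = (+0.8246, +0.5657)
n_2 = (-0.4809, +0.8767)
n_3 = (-0.9692, +0.2463)
n_4 = (-0.8589, -0.5122)
n_5 = (+0.2375, -0.9714)
  (0,1): δ = 117.12°  ·
  (0,2): δ = 32.83°  ·
  (0,3): δ = 14.17°  ·
  (0,4): δ = 59.23°  ·
  (0,5): δ = 132.16°  ·
  (1,2): δ = 95.70°  ·
  (1,3): δ = 48.71°  ·
  (1,4): δ = 3.64°  ✓
  (1,5): δ = 69.28°  ·
  (2,3): δ = 133.00°  ·
  (2,4): δ = 87.94°  ·
  (2,5): δ = 15.01°  ·
  (3,4): δ = 134.93°  ·
  (3,5): δ = 62.01°  ·
  (4,5): δ = 107.07°  ·
antipodal pairs: 1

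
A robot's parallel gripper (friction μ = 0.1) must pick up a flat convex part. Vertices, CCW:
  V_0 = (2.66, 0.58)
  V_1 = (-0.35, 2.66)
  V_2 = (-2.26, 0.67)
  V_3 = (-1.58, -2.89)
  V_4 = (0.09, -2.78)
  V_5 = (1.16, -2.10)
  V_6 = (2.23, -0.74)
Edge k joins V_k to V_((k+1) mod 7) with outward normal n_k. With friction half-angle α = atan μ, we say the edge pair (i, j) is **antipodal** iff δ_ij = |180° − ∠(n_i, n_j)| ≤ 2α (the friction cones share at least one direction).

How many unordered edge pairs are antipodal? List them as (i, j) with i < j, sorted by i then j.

count = 1; pairs: (1,5)

α = atan 0.1 = 5.71°;  2α = 11.42°
n_0 = (+0.5685, +0.8227)
n_1 = (-0.7215, +0.6925)
n_2 = (-0.9822, -0.1876)
n_3 = (+0.0657, -0.9978)
n_4 = (+0.5364, -0.8440)
n_5 = (+0.7859, -0.6183)
n_6 = (+0.9508, -0.3097)
  (0,1): δ = 99.18°  ·
  (0,2): δ = 44.54°  ·
  (0,3): δ = 38.41°  ·
  (0,4): δ = 67.08°  ·
  (0,5): δ = 86.45°  ·
  (0,6): δ = 106.60°  ·
  (1,2): δ = 125.36°  ·
  (1,3): δ = 42.41°  ·
  (1,4): δ = 13.74°  ·
  (1,5): δ = 5.63°  ✓
  (1,6): δ = 25.78°  ·
  (2,3): δ = 97.05°  ·
  (2,4): δ = 68.38°  ·
  (2,5): δ = 49.01°  ·
  (2,6): δ = 28.86°  ·
  (3,4): δ = 151.33°  ·
  (3,5): δ = 131.96°  ·
  (3,6): δ = 111.81°  ·
  (4,5): δ = 160.63°  ·
  (4,6): δ = 140.48°  ·
  (5,6): δ = 159.85°  ·
antipodal pairs: 1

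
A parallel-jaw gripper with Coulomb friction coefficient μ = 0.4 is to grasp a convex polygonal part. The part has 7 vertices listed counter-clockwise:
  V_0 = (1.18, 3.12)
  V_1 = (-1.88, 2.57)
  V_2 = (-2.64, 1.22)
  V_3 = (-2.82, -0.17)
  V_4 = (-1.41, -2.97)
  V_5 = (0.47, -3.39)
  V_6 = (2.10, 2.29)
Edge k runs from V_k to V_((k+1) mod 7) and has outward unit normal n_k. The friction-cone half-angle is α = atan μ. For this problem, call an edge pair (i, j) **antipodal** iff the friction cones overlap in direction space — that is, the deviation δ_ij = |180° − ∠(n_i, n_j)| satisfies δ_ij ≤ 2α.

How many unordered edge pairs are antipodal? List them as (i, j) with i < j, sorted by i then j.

α = atan 0.4 = 21.80°;  2α = 43.60°
n_0 = (-0.1769, +0.9842)
n_1 = (-0.8714, +0.4906)
n_2 = (-0.9917, +0.1284)
n_3 = (-0.8931, -0.4498)
n_4 = (-0.2180, -0.9759)
n_5 = (+0.9612, -0.2758)
n_6 = (+0.6699, +0.7425)
  (0,1): δ = 129.57°  ·
  (0,2): δ = 107.57°  ·
  (0,3): δ = 73.46°  ·
  (0,4): δ = 22.78°  ✓
  (0,5): δ = 63.80°  ·
  (0,6): δ = 127.75°  ·
  (1,2): δ = 158.00°  ·
  (1,3): δ = 123.89°  ·
  (1,4): δ = 73.22°  ·
  (1,5): δ = 13.37°  ✓
  (1,6): δ = 77.32°  ·
  (2,3): δ = 145.89°  ·
  (2,4): δ = 95.21°  ·
  (2,5): δ = 8.63°  ✓
  (2,6): δ = 55.32°  ·
  (3,4): δ = 129.32°  ·
  (3,5): δ = 42.74°  ✓
  (3,6): δ = 21.22°  ✓
  (4,5): δ = 93.42°  ·
  (4,6): δ = 29.46°  ✓
  (5,6): δ = 116.04°  ·
antipodal pairs: 6

count = 6; pairs: (0,4), (1,5), (2,5), (3,5), (3,6), (4,6)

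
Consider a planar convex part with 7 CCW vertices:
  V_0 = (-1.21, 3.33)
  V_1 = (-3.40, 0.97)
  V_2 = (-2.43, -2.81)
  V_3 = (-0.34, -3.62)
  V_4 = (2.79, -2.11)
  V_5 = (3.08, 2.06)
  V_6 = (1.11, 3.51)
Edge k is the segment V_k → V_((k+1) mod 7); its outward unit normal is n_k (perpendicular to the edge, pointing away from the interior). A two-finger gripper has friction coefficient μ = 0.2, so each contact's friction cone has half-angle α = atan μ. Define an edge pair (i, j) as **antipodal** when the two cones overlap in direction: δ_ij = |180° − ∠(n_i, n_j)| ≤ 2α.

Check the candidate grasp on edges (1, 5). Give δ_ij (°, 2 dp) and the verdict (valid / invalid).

δ = 39.25°, invalid

α = atan 0.2 = 11.31°;  2α = 22.62°
edge 1: e_1 = (+0.97, -3.78);  n_1 = (-0.9686, -0.2486)
edge 5: e_5 = (-1.97, +1.45);  n_5 = (+0.5928, +0.8054)
∠(n_1, n_5) = 140.75°
δ = |180° − 140.75°| = 39.25°
39.25° > 2α = 22.62°  →  invalid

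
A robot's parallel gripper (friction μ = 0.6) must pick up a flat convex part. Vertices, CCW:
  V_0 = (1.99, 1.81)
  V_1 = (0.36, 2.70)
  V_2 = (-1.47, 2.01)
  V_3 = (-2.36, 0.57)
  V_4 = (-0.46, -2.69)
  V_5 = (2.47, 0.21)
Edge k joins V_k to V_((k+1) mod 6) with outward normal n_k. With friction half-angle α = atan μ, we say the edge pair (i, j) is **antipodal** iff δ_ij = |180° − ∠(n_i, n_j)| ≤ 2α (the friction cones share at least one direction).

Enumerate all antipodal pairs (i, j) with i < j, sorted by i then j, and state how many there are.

α = atan 0.6 = 30.96°;  2α = 61.93°
n_0 = (+0.4792, +0.8777)
n_1 = (-0.3528, +0.9357)
n_2 = (-0.8506, +0.5257)
n_3 = (-0.8640, -0.5035)
n_4 = (+0.7035, -0.7107)
n_5 = (+0.9578, +0.2873)
  (0,1): δ = 130.71°  ·
  (0,2): δ = 93.08°  ·
  (0,3): δ = 31.13°  ✓
  (0,4): δ = 73.34°  ·
  (0,5): δ = 135.33°  ·
  (1,2): δ = 142.38°  ·
  (1,3): δ = 80.42°  ·
  (1,4): δ = 24.05°  ✓
  (1,5): δ = 86.04°  ·
  (2,3): δ = 118.05°  ·
  (2,4): δ = 13.58°  ✓
  (2,5): δ = 48.42°  ✓
  (3,4): δ = 75.53°  ·
  (3,5): δ = 13.54°  ✓
  (4,5): δ = 118.01°  ·
antipodal pairs: 5

count = 5; pairs: (0,3), (1,4), (2,4), (2,5), (3,5)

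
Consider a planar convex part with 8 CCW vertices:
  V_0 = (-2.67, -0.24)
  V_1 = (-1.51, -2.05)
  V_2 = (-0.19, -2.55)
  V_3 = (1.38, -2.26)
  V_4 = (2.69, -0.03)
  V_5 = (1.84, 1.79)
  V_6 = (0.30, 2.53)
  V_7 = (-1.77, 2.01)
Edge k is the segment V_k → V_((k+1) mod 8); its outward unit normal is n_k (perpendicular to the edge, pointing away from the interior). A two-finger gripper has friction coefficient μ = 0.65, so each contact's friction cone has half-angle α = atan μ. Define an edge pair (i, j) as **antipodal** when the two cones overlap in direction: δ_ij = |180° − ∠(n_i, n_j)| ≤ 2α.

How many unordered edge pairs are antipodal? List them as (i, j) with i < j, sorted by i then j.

count = 12; pairs: (0,3), (0,4), (0,5), (1,4), (1,5), (1,6), (2,5), (2,6), (2,7), (3,6), (3,7), (4,7)

α = atan 0.65 = 33.02°;  2α = 66.05°
n_0 = (-0.8419, -0.5396)
n_1 = (-0.3542, -0.9352)
n_2 = (+0.1816, -0.9834)
n_3 = (+0.8622, -0.5065)
n_4 = (+0.9061, +0.4232)
n_5 = (+0.4331, +0.9013)
n_6 = (-0.2436, +0.9699)
n_7 = (-0.9285, +0.3714)
  (0,1): δ = 143.40°  ·
  (0,2): δ = 112.19°  ·
  (0,3): δ = 63.09°  ✓
  (0,4): δ = 7.62°  ✓
  (0,5): δ = 31.68°  ✓
  (0,6): δ = 71.45°  ·
  (0,7): δ = 125.54°  ·
  (1,2): δ = 148.79°  ·
  (1,3): δ = 99.69°  ·
  (1,4): δ = 44.22°  ✓
  (1,5): δ = 4.92°  ✓
  (1,6): δ = 34.85°  ✓
  (1,7): δ = 88.94°  ·
  (2,3): δ = 130.90°  ·
  (2,4): δ = 75.43°  ·
  (2,5): δ = 36.13°  ✓
  (2,6): δ = 3.64°  ✓
  (2,7): δ = 57.73°  ✓
  (3,4): δ = 124.53°  ·
  (3,5): δ = 85.23°  ·
  (3,6): δ = 45.47°  ✓
  (3,7): δ = 8.63°  ✓
  (4,5): δ = 140.70°  ·
  (4,6): δ = 100.93°  ·
  (4,7): δ = 46.84°  ✓
  (5,6): δ = 140.23°  ·
  (5,7): δ = 86.14°  ·
  (6,7): δ = 125.90°  ·
antipodal pairs: 12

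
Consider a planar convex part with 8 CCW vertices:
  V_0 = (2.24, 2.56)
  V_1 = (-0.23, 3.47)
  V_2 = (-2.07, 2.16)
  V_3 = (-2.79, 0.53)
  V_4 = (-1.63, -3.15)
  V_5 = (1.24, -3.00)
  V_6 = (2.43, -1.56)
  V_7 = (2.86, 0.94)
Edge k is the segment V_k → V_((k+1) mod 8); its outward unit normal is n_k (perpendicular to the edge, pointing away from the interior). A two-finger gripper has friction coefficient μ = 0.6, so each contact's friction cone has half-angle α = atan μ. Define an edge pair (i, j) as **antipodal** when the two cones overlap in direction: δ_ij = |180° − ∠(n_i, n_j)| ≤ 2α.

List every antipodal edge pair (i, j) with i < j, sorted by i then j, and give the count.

α = atan 0.6 = 30.96°;  2α = 61.93°
n_0 = (+0.3457, +0.9383)
n_1 = (-0.5800, +0.8146)
n_2 = (-0.9147, +0.4041)
n_3 = (-0.9537, -0.3006)
n_4 = (+0.0522, -0.9986)
n_5 = (+0.7708, -0.6370)
n_6 = (+0.9855, -0.1695)
n_7 = (+0.9339, +0.3574)
  (0,1): δ = 124.33°  ·
  (0,2): δ = 93.61°  ·
  (0,3): δ = 52.28°  ✓
  (0,4): δ = 23.22°  ✓
  (0,5): δ = 70.65°  ·
  (0,6): δ = 100.47°  ·
  (0,7): δ = 131.17°  ·
  (1,2): δ = 149.28°  ·
  (1,3): δ = 107.95°  ·
  (1,4): δ = 32.46°  ✓
  (1,5): δ = 14.98°  ✓
  (1,6): δ = 44.79°  ✓
  (1,7): δ = 75.49°  ·
  (2,3): δ = 138.67°  ·
  (2,4): δ = 63.18°  ·
  (2,5): δ = 15.74°  ✓
  (2,6): δ = 14.07°  ✓
  (2,7): δ = 44.77°  ✓
  (3,4): δ = 104.50°  ·
  (3,5): δ = 57.07°  ✓
  (3,6): δ = 27.26°  ✓
  (3,7): δ = 3.45°  ✓
  (4,5): δ = 132.56°  ·
  (4,6): δ = 102.75°  ·
  (4,7): δ = 72.05°  ·
  (5,6): δ = 150.19°  ·
  (5,7): δ = 119.49°  ·
  (6,7): δ = 149.30°  ·
antipodal pairs: 11

count = 11; pairs: (0,3), (0,4), (1,4), (1,5), (1,6), (2,5), (2,6), (2,7), (3,5), (3,6), (3,7)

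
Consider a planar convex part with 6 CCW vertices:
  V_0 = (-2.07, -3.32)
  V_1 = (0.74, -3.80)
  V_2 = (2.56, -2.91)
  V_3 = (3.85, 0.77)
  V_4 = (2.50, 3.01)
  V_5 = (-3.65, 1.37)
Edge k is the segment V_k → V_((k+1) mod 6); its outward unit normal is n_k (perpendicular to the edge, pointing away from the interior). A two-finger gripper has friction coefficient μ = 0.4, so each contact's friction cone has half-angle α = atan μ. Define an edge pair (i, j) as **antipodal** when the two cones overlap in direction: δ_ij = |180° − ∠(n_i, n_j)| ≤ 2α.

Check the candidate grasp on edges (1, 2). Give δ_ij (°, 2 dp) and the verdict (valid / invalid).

α = atan 0.4 = 21.80°;  2α = 43.60°
edge 1: e_1 = (+1.82, +0.89);  n_1 = (+0.4393, -0.8983)
edge 2: e_2 = (+1.29, +3.68);  n_2 = (+0.9437, -0.3308)
∠(n_1, n_2) = 44.62°
δ = |180° − 44.62°| = 135.38°
135.38° > 2α = 43.60°  →  invalid

δ = 135.38°, invalid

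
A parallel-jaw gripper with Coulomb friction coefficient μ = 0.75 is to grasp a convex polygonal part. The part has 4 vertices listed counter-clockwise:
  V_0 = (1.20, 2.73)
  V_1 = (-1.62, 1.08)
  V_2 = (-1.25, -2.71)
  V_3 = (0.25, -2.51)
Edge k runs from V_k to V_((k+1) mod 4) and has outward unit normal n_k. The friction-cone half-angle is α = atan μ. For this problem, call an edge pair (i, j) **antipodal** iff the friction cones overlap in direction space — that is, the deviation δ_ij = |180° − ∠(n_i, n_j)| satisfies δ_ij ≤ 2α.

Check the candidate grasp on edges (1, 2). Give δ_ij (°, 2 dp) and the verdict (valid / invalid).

δ = 87.98°, invalid

α = atan 0.75 = 36.87°;  2α = 73.74°
edge 1: e_1 = (+0.37, -3.79);  n_1 = (-0.9953, -0.0972)
edge 2: e_2 = (+1.50, +0.20);  n_2 = (+0.1322, -0.9912)
∠(n_1, n_2) = 92.02°
δ = |180° − 92.02°| = 87.98°
87.98° > 2α = 73.74°  →  invalid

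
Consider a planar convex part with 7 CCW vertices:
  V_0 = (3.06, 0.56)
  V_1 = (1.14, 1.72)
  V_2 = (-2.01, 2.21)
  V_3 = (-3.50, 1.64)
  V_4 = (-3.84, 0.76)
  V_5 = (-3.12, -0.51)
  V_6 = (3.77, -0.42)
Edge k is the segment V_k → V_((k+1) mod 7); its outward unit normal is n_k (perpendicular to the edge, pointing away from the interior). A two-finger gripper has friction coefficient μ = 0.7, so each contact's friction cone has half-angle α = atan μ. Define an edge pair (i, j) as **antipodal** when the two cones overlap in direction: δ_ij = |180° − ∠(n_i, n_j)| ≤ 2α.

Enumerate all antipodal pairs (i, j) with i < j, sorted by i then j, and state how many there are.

α = atan 0.7 = 34.99°;  2α = 69.98°
n_0 = (+0.5171, +0.8559)
n_1 = (+0.1537, +0.9881)
n_2 = (-0.3573, +0.9340)
n_3 = (-0.9328, +0.3604)
n_4 = (-0.8699, -0.4932)
n_5 = (+0.0131, -0.9999)
n_6 = (+0.8098, +0.5867)
  (0,1): δ = 157.70°  ·
  (0,2): δ = 127.93°  ·
  (0,3): δ = 79.99°  ·
  (0,4): δ = 29.31°  ✓
  (0,5): δ = 31.89°  ✓
  (0,6): δ = 157.06°  ·
  (1,2): δ = 150.22°  ·
  (1,3): δ = 102.28°  ·
  (1,4): δ = 51.61°  ✓
  (1,5): δ = 9.59°  ✓
  (1,6): δ = 134.76°  ·
  (2,3): δ = 132.06°  ·
  (2,4): δ = 81.38°  ·
  (2,5): δ = 20.19°  ✓
  (2,6): δ = 104.99°  ·
  (3,4): δ = 129.33°  ·
  (3,5): δ = 68.13°  ✓
  (3,6): δ = 57.05°  ✓
  (4,5): δ = 118.80°  ·
  (4,6): δ = 6.37°  ✓
  (5,6): δ = 54.83°  ✓
antipodal pairs: 9

count = 9; pairs: (0,4), (0,5), (1,4), (1,5), (2,5), (3,5), (3,6), (4,6), (5,6)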